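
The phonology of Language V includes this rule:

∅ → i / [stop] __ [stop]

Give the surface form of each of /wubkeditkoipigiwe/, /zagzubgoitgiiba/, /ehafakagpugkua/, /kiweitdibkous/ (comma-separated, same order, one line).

wubikeditikoipigiwe, zagzubigoitigiiba, ehafakagipugikua, kiweitidibikous

/wubkeditkoipigiwe/: /b/ and /k/ form a stop–stop cluster, so [i] is inserted between them. /t/ and /k/ form a stop–stop cluster, so [i] is inserted between them. → [wubikeditikoipigiwe].
/zagzubgoitgiiba/: /b/ and /g/ form a stop–stop cluster, so [i] is inserted between them. /t/ and /g/ form a stop–stop cluster, so [i] is inserted between them. → [zagzubigoitigiiba].
/ehafakagpugkua/: /g/ and /p/ form a stop–stop cluster, so [i] is inserted between them. /g/ and /k/ form a stop–stop cluster, so [i] is inserted between them. → [ehafakagipugikua].
/kiweitdibkous/: /t/ and /d/ form a stop–stop cluster, so [i] is inserted between them. /b/ and /k/ form a stop–stop cluster, so [i] is inserted between them. → [kiweitidibikous].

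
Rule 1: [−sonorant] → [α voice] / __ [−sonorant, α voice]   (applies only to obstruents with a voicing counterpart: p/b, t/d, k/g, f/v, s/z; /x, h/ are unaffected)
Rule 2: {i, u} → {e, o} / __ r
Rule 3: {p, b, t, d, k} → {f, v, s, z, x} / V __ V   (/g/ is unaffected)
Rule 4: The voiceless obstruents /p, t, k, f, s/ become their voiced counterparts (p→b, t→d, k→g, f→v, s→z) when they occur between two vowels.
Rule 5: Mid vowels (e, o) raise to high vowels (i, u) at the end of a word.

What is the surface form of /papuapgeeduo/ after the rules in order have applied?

Rule 1 (regressive voicing assimilation): /p/ precedes the voiced obstruent /g/, so it voices to [b] by assimilation. /papuapgeeduo/ → papuabgeeduo.
Rule 2 (pre-rhotic lowering): no segment meets the environment; /papuabgeeduo/ is unchanged.
Rule 3 (intervocalic spirantization): /p/ is a stop between vowels /a/ and /u/, so it spirantizes to the fricative [f]. /d/ is a stop between vowels /e/ and /u/, so it spirantizes to the fricative [z]. /papuabgeeduo/ → pafuabgeezuo.
Rule 4 (intervocalic voicing): /f/ is a voiceless obstruent between vowels /a/ and /u/, so it voices to [v]. /pafuabgeezuo/ → pavuabgeezuo.
Rule 5 (final vowel raising): /o/ is a mid vowel in word-final position, so it raises to [u]. /pavuabgeezuo/ → pavuabgeezuu.

pavuabgeezuu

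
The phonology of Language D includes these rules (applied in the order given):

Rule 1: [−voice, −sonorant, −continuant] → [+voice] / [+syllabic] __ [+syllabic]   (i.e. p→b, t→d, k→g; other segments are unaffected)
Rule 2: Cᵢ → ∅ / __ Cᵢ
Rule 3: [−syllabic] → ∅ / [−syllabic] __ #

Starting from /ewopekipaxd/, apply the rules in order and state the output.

ewobegibax

Rule 1 (intervocalic voicing): /p/ is a voiceless stop between vowels /o/ and /e/, so it voices to [b]. /k/ is a voiceless stop between vowels /e/ and /i/, so it voices to [g]. /p/ is a voiceless stop between vowels /i/ and /a/, so it voices to [b]. /ewopekipaxd/ → ewobegibaxd.
Rule 2 (degemination): no segment meets the environment; /ewobegibaxd/ is unchanged.
Rule 3 (final cluster simplification): /d/ is the second consonant of a word-final cluster /xd/, so it deletes. /ewobegibaxd/ → ewobegibax.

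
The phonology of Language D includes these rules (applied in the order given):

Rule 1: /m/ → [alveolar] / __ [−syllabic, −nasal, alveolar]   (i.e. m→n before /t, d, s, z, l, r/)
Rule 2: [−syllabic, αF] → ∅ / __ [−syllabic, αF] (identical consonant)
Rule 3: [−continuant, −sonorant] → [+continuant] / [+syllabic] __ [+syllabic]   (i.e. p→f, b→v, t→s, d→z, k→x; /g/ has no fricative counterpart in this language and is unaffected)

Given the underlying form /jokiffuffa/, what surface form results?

Rule 1 (nasal place assimilation): no segment meets the environment; /jokiffuffa/ is unchanged.
Rule 2 (degemination): /ff/ is a geminate; the first /f/ deletes. /ff/ is a geminate; the first /f/ deletes. /jokiffuffa/ → jokifufa.
Rule 3 (intervocalic spirantization): /k/ is a stop between vowels /o/ and /i/, so it spirantizes to the fricative [x]. /jokifufa/ → joxifufa.

joxifufa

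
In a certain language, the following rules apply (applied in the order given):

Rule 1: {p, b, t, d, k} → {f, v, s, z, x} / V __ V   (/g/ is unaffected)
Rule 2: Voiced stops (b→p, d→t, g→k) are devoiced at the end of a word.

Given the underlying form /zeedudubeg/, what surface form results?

Rule 1 (intervocalic spirantization): /d/ is a stop between vowels /e/ and /u/, so it spirantizes to the fricative [z]. /d/ is a stop between vowels /u/ and /u/, so it spirantizes to the fricative [z]. /b/ is a stop between vowels /u/ and /e/, so it spirantizes to the fricative [v]. /zeedudubeg/ → zeezuzuveg.
Rule 2 (final devoicing): /g/ is a voiced stop in word-final position, so it devoices to [k]. /zeezuzuveg/ → zeezuzuvek.

zeezuzuvek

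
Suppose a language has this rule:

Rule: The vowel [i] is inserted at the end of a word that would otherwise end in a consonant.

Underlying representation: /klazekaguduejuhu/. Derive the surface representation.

No segment of /klazekaguduejuhu/ meets the structural description of the rule, so the form surfaces unchanged.

klazekaguduejuhu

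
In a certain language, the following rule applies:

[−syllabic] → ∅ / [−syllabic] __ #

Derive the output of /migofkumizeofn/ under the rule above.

migofkumizeof

/n/ is the second consonant of a word-final cluster /fn/, so it deletes.
Surface form: [migofkumizeof].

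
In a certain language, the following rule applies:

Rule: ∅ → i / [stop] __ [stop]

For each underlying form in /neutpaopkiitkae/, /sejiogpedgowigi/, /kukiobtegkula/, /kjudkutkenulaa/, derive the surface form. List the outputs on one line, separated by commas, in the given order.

/neutpaopkiitkae/: /t/ and /p/ form a stop–stop cluster, so [i] is inserted between them. /p/ and /k/ form a stop–stop cluster, so [i] is inserted between them. /t/ and /k/ form a stop–stop cluster, so [i] is inserted between them. → [neutipaopikiitikae].
/sejiogpedgowigi/: /g/ and /p/ form a stop–stop cluster, so [i] is inserted between them. /d/ and /g/ form a stop–stop cluster, so [i] is inserted between them. → [sejiogipedigowigi].
/kukiobtegkula/: /b/ and /t/ form a stop–stop cluster, so [i] is inserted between them. /g/ and /k/ form a stop–stop cluster, so [i] is inserted between them. → [kukiobitegikula].
/kjudkutkenulaa/: /d/ and /k/ form a stop–stop cluster, so [i] is inserted between them. /t/ and /k/ form a stop–stop cluster, so [i] is inserted between them. → [kjudikutikenulaa].

neutipaopikiitikae, sejiogipedigowigi, kukiobitegikula, kjudikutikenulaa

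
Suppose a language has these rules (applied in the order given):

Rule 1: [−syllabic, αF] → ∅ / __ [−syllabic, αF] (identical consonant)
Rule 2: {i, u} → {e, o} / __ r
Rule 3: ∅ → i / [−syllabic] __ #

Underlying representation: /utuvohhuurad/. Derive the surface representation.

utuvohuoradi

Rule 1 (degemination): /hh/ is a geminate; the first /h/ deletes. /utuvohhuurad/ → utuvohuurad.
Rule 2 (pre-rhotic lowering): /u/ is a high vowel immediately before /r/, so it lowers to [o]. /utuvohuurad/ → utuvohuorad.
Rule 3 (final i-epenthesis): the form ends in the consonant /d/, so [i] is inserted word-finally. /utuvohuorad/ → utuvohuoradi.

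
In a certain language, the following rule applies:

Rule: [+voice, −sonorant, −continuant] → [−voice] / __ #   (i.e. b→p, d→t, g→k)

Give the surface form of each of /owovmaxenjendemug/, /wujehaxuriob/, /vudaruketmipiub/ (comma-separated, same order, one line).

owovmaxenjendemuk, wujehaxuriop, vudaruketmipiup

/owovmaxenjendemug/: /g/ is a voiced stop in word-final position, so it devoices to [k]. → [owovmaxenjendemuk].
/wujehaxuriob/: /b/ is a voiced stop in word-final position, so it devoices to [p]. → [wujehaxuriop].
/vudaruketmipiub/: /b/ is a voiced stop in word-final position, so it devoices to [p]. → [vudaruketmipiup].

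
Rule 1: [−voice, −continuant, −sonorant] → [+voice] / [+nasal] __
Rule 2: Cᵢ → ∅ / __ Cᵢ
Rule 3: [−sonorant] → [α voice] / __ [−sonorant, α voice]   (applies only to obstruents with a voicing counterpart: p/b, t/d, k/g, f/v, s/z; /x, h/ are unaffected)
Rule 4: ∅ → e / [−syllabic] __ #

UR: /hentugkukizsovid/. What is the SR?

Rule 1 (post-nasal voicing): /t/ is a voiceless stop immediately after the nasal /n/, so it voices to [d]. /hentugkukizsovid/ → hendugkukizsovid.
Rule 2 (degemination): no segment meets the environment; /hendugkukizsovid/ is unchanged.
Rule 3 (regressive voicing assimilation): /g/ precedes the voiceless obstruent /k/, so it devoices to [k] by assimilation. /z/ precedes the voiceless obstruent /s/, so it devoices to [s] by assimilation. /hendugkukizsovid/ → hendukkukissovid.
Rule 4 (final e-epenthesis): the form ends in the consonant /d/, so [e] is inserted word-finally. /hendukkukissovid/ → hendukkukissovide.

hendukkukissovide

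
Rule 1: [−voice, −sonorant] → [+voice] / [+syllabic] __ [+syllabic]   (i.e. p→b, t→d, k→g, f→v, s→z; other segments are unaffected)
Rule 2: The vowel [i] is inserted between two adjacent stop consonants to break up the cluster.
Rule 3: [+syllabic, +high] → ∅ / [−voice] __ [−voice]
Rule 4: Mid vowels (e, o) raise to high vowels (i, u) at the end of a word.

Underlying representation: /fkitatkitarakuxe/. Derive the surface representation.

Rule 1 (intervocalic voicing): /t/ is a voiceless obstruent between vowels /i/ and /a/, so it voices to [d]. /t/ is a voiceless obstruent between vowels /i/ and /a/, so it voices to [d]. /k/ is a voiceless obstruent between vowels /a/ and /u/, so it voices to [g]. /fkitatkitarakuxe/ → fkidatkidaraguxe.
Rule 2 (stop-cluster i-epenthesis): /t/ and /k/ form a stop–stop cluster, so [i] is inserted between them. /fkidatkidaraguxe/ → fkidatikidaraguxe.
Rule 3 (high vowel syncope): /i/ is a high vowel flanked by voiceless consonants /t/ and /k/, so it deletes. /fkidatikidaraguxe/ → fkidatkidaraguxe.
Rule 4 (final vowel raising): /e/ is a mid vowel in word-final position, so it raises to [i]. /fkidatkidaraguxe/ → fkidatkidaraguxi.

fkidatkidaraguxi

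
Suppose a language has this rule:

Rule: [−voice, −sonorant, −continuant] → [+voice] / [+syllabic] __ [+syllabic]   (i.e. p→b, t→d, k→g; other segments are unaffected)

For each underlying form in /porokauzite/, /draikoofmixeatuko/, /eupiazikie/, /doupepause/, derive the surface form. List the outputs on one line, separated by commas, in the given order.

porogauzide, draigoofmixeadugo, eubiazigie, doubebause

/porokauzite/: /k/ is a voiceless stop between vowels /o/ and /a/, so it voices to [g]. /t/ is a voiceless stop between vowels /i/ and /e/, so it voices to [d]. → [porogauzide].
/draikoofmixeatuko/: /k/ is a voiceless stop between vowels /i/ and /o/, so it voices to [g]. /t/ is a voiceless stop between vowels /a/ and /u/, so it voices to [d]. /k/ is a voiceless stop between vowels /u/ and /o/, so it voices to [g]. → [draigoofmixeadugo].
/eupiazikie/: /p/ is a voiceless stop between vowels /u/ and /i/, so it voices to [b]. /k/ is a voiceless stop between vowels /i/ and /i/, so it voices to [g]. → [eubiazigie].
/doupepause/: /p/ is a voiceless stop between vowels /u/ and /e/, so it voices to [b]. /p/ is a voiceless stop between vowels /e/ and /a/, so it voices to [b]. → [doubebause].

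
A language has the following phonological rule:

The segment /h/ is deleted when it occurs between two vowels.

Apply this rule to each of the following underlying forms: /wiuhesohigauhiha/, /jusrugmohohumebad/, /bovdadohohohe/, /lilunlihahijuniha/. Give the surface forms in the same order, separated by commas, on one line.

wiuesoigauia, jusrugmooumebad, bovdadoooe, lilunliaijunia

/wiuhesohigauhiha/: /h/ occurs between vowels /u/ and /e/, so it deletes. /h/ occurs between vowels /o/ and /i/, so it deletes. /h/ occurs between vowels /u/ and /i/, so it deletes. /h/ occurs between vowels /i/ and /a/, so it deletes. → [wiuesoigauia].
/jusrugmohohumebad/: /h/ occurs between vowels /o/ and /o/, so it deletes. /h/ occurs between vowels /o/ and /u/, so it deletes. → [jusrugmooumebad].
/bovdadohohohe/: /h/ occurs between vowels /o/ and /o/, so it deletes. /h/ occurs between vowels /o/ and /o/, so it deletes. /h/ occurs between vowels /o/ and /e/, so it deletes. → [bovdadoooe].
/lilunlihahijuniha/: /h/ occurs between vowels /i/ and /a/, so it deletes. /h/ occurs between vowels /a/ and /i/, so it deletes. /h/ occurs between vowels /i/ and /a/, so it deletes. → [lilunliaijunia].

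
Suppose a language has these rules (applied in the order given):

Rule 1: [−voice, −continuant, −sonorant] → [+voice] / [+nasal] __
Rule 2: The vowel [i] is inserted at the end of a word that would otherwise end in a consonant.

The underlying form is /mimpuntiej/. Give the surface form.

Rule 1 (post-nasal voicing): /p/ is a voiceless stop immediately after the nasal /m/, so it voices to [b]. /t/ is a voiceless stop immediately after the nasal /n/, so it voices to [d]. /mimpuntiej/ → mimbundiej.
Rule 2 (final i-epenthesis): the form ends in the consonant /j/, so [i] is inserted word-finally. /mimbundiej/ → mimbundieji.

mimbundieji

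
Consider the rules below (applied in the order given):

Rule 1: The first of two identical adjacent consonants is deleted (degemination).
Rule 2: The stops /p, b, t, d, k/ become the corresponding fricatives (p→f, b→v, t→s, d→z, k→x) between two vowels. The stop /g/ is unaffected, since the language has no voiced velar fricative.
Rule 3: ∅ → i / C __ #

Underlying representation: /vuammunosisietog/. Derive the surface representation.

vuamunosisiesogi

Rule 1 (degemination): /mm/ is a geminate; the first /m/ deletes. /vuammunosisietog/ → vuamunosisietog.
Rule 2 (intervocalic spirantization): /t/ is a stop between vowels /e/ and /o/, so it spirantizes to the fricative [s]. /vuamunosisietog/ → vuamunosisiesog.
Rule 3 (final i-epenthesis): the form ends in the consonant /g/, so [i] is inserted word-finally. /vuamunosisiesog/ → vuamunosisiesogi.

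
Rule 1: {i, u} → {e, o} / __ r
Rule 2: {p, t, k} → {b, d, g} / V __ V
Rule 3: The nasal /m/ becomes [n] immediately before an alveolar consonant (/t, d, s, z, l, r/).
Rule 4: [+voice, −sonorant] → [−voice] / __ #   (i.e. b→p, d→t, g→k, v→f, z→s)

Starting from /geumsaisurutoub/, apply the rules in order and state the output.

Rule 1 (pre-rhotic lowering): /u/ is a high vowel immediately before /r/, so it lowers to [o]. /geumsaisurutoub/ → geumsaisorutoub.
Rule 2 (intervocalic voicing): /t/ is a voiceless stop between vowels /u/ and /o/, so it voices to [d]. /geumsaisorutoub/ → geumsaisorudoub.
Rule 3 (nasal place assimilation): /m/ precedes the alveolar consonant /s/, so it assimilates in place to [n]. /geumsaisorudoub/ → geunsaisorudoub.
Rule 4 (final devoicing): /b/ is a voiced obstruent in word-final position, so it devoices to [p]. /geunsaisorudoub/ → geunsaisorudoup.

geunsaisorudoup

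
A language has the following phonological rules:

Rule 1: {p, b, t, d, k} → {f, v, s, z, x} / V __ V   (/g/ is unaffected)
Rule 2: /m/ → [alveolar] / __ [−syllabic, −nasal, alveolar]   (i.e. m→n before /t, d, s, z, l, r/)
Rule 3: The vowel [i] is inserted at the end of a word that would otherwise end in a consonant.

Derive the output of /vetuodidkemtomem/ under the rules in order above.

vesuozidkentomemi

Rule 1 (intervocalic spirantization): /t/ is a stop between vowels /e/ and /u/, so it spirantizes to the fricative [s]. /d/ is a stop between vowels /o/ and /i/, so it spirantizes to the fricative [z]. /vetuodidkemtomem/ → vesuozidkemtomem.
Rule 2 (nasal place assimilation): /m/ precedes the alveolar consonant /t/, so it assimilates in place to [n]. /vesuozidkemtomem/ → vesuozidkentomem.
Rule 3 (final i-epenthesis): the form ends in the consonant /m/, so [i] is inserted word-finally. /vesuozidkentomem/ → vesuozidkentomemi.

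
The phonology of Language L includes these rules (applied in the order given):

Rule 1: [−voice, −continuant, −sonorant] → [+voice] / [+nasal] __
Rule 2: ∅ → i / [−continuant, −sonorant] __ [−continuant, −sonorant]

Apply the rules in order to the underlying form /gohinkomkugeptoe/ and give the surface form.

Rule 1 (post-nasal voicing): /k/ is a voiceless stop immediately after the nasal /n/, so it voices to [g]. /k/ is a voiceless stop immediately after the nasal /m/, so it voices to [g]. /gohinkomkugeptoe/ → gohingomgugeptoe.
Rule 2 (stop-cluster i-epenthesis): /p/ and /t/ form a stop–stop cluster, so [i] is inserted between them. /gohingomgugeptoe/ → gohingomgugepitoe.

gohingomgugepitoe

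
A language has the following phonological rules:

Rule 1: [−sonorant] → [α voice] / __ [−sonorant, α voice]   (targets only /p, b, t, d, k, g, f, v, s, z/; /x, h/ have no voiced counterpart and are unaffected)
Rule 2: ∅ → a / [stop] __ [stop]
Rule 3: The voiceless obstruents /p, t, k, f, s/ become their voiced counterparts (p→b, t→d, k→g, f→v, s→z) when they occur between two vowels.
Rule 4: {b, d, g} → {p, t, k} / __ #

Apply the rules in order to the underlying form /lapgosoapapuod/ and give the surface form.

Rule 1 (regressive voicing assimilation): /p/ precedes the voiced obstruent /g/, so it voices to [b] by assimilation. /lapgosoapapuod/ → labgosoapapuod.
Rule 2 (stop-cluster a-epenthesis): /b/ and /g/ form a stop–stop cluster, so [a] is inserted between them. /labgosoapapuod/ → labagosoapapuod.
Rule 3 (intervocalic voicing): /s/ is a voiceless obstruent between vowels /o/ and /o/, so it voices to [z]. /p/ is a voiceless obstruent between vowels /a/ and /a/, so it voices to [b]. /p/ is a voiceless obstruent between vowels /a/ and /u/, so it voices to [b]. /labagosoapapuod/ → labagozoababuod.
Rule 4 (final devoicing): /d/ is a voiced stop in word-final position, so it devoices to [t]. /labagozoababuod/ → labagozoababuot.

labagozoababuot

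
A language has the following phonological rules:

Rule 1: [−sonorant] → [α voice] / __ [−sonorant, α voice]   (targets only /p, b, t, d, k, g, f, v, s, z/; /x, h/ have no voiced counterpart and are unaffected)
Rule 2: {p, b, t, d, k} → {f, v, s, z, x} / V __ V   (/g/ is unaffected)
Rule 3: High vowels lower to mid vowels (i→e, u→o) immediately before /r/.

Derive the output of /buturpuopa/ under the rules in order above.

Rule 1 (regressive voicing assimilation): no segment meets the environment; /buturpuopa/ is unchanged.
Rule 2 (intervocalic spirantization): /t/ is a stop between vowels /u/ and /u/, so it spirantizes to the fricative [s]. /p/ is a stop between vowels /o/ and /a/, so it spirantizes to the fricative [f]. /buturpuopa/ → busurpuofa.
Rule 3 (pre-rhotic lowering): /u/ is a high vowel immediately before /r/, so it lowers to [o]. /busurpuofa/ → busorpuofa.

busorpuofa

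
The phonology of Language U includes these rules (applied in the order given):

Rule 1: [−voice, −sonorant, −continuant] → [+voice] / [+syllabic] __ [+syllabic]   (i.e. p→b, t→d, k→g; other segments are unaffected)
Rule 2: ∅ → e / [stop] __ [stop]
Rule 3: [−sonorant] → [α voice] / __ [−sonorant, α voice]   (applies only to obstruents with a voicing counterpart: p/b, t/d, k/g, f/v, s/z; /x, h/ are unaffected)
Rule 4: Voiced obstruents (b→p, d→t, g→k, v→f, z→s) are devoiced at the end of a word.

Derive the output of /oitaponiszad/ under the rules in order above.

oidabonizzat

Rule 1 (intervocalic voicing): /t/ is a voiceless stop between vowels /i/ and /a/, so it voices to [d]. /p/ is a voiceless stop between vowels /a/ and /o/, so it voices to [b]. /oitaponiszad/ → oidaboniszad.
Rule 2 (stop-cluster e-epenthesis): no segment meets the environment; /oidaboniszad/ is unchanged.
Rule 3 (regressive voicing assimilation): /s/ precedes the voiced obstruent /z/, so it voices to [z] by assimilation. /oidaboniszad/ → oidabonizzad.
Rule 4 (final devoicing): /d/ is a voiced obstruent in word-final position, so it devoices to [t]. /oidabonizzad/ → oidabonizzat.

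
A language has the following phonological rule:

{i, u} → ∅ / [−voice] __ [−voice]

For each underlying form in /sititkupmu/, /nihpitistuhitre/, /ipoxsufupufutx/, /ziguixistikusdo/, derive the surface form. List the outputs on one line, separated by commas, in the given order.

/sititkupmu/: /i/ is a high vowel flanked by voiceless consonants /s/ and /t/, so it deletes. /i/ is a high vowel flanked by voiceless consonants /t/ and /t/, so it deletes. /u/ is a high vowel flanked by voiceless consonants /k/ and /p/, so it deletes. → [sttkpmu].
/nihpitistuhitre/: /i/ is a high vowel flanked by voiceless consonants /p/ and /t/, so it deletes. /i/ is a high vowel flanked by voiceless consonants /t/ and /s/, so it deletes. /u/ is a high vowel flanked by voiceless consonants /t/ and /h/, so it deletes. /i/ is a high vowel flanked by voiceless consonants /h/ and /t/, so it deletes. → [nihptsthtre].
/ipoxsufupufutx/: /u/ is a high vowel flanked by voiceless consonants /s/ and /f/, so it deletes. /u/ is a high vowel flanked by voiceless consonants /f/ and /p/, so it deletes. /u/ is a high vowel flanked by voiceless consonants /p/ and /f/, so it deletes. /u/ is a high vowel flanked by voiceless consonants /f/ and /t/, so it deletes. → [ipoxsfpftx].
/ziguixistikusdo/: /i/ is a high vowel flanked by voiceless consonants /x/ and /s/, so it deletes. /i/ is a high vowel flanked by voiceless consonants /t/ and /k/, so it deletes. /u/ is a high vowel flanked by voiceless consonants /k/ and /s/, so it deletes. → [ziguixstksdo].

sttkpmu, nihptsthtre, ipoxsfpftx, ziguixstksdo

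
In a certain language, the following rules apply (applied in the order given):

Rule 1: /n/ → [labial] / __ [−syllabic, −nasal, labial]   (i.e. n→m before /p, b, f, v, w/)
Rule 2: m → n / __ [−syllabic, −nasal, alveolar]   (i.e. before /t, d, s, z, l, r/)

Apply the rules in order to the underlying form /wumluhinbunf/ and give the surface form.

Rule 1 (nasal place assimilation): /n/ precedes the labial consonant /b/, so it assimilates in place to [m]. /n/ precedes the labial consonant /f/, so it assimilates in place to [m]. /wumluhinbunf/ → wumluhimbumf.
Rule 2 (nasal place assimilation): /m/ precedes the alveolar consonant /l/, so it assimilates in place to [n]. /wumluhimbumf/ → wunluhimbumf.

wunluhimbumf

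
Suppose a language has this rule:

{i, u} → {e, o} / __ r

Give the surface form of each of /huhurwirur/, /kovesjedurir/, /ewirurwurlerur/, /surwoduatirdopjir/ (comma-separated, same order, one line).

huhorweror, kovesjedorer, ewerorworleror, sorwoduaterdopjer

/huhurwirur/: /u/ is a high vowel immediately before /r/, so it lowers to [o]. /i/ is a high vowel immediately before /r/, so it lowers to [e]. /u/ is a high vowel immediately before /r/, so it lowers to [o]. → [huhorweror].
/kovesjedurir/: /u/ is a high vowel immediately before /r/, so it lowers to [o]. /i/ is a high vowel immediately before /r/, so it lowers to [e]. → [kovesjedorer].
/ewirurwurlerur/: /i/ is a high vowel immediately before /r/, so it lowers to [e]. /u/ is a high vowel immediately before /r/, so it lowers to [o]. /u/ is a high vowel immediately before /r/, so it lowers to [o]. /u/ is a high vowel immediately before /r/, so it lowers to [o]. → [ewerorworleror].
/surwoduatirdopjir/: /u/ is a high vowel immediately before /r/, so it lowers to [o]. /i/ is a high vowel immediately before /r/, so it lowers to [e]. /i/ is a high vowel immediately before /r/, so it lowers to [e]. → [sorwoduaterdopjer].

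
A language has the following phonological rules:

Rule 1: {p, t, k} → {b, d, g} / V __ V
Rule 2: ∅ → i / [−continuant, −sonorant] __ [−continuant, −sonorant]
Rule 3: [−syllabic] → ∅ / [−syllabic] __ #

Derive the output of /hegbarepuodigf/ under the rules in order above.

hegibarebuodig

Rule 1 (intervocalic voicing): /p/ is a voiceless stop between vowels /e/ and /u/, so it voices to [b]. /hegbarepuodigf/ → hegbarebuodigf.
Rule 2 (stop-cluster i-epenthesis): /g/ and /b/ form a stop–stop cluster, so [i] is inserted between them. /hegbarebuodigf/ → hegibarebuodigf.
Rule 3 (final cluster simplification): /f/ is the second consonant of a word-final cluster /gf/, so it deletes. /hegibarebuodigf/ → hegibarebuodig.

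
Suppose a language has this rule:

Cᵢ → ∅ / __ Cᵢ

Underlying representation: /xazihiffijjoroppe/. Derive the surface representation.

/ff/ is a geminate; the first /f/ deletes.
/jj/ is a geminate; the first /j/ deletes.
/pp/ is a geminate; the first /p/ deletes.
The other instances of /x/, /z/, /h/, /f/, /j/, /r/, /p/ do not occur in the required environment and remain unchanged.
Surface form: [xazihifijorope].

xazihifijorope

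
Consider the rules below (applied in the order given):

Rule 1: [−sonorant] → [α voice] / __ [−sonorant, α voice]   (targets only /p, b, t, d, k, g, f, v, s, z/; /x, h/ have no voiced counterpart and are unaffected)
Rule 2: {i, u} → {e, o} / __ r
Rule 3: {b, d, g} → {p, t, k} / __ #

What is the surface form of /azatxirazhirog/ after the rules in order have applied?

Rule 1 (regressive voicing assimilation): /z/ precedes the voiceless obstruent /h/, so it devoices to [s] by assimilation. /azatxirazhirog/ → azatxirashirog.
Rule 2 (pre-rhotic lowering): /i/ is a high vowel immediately before /r/, so it lowers to [e]. /i/ is a high vowel immediately before /r/, so it lowers to [e]. /azatxirashirog/ → azatxerasherog.
Rule 3 (final devoicing): /g/ is a voiced stop in word-final position, so it devoices to [k]. /azatxerasherog/ → azatxerasherok.

azatxerasherok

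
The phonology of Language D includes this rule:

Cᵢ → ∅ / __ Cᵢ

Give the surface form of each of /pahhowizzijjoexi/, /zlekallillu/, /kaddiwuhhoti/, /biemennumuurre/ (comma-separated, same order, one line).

pahowizijoexi, zlekalilu, kadiwuhoti, biemenumuure

/pahhowizzijjoexi/: /hh/ is a geminate; the first /h/ deletes. /zz/ is a geminate; the first /z/ deletes. /jj/ is a geminate; the first /j/ deletes. → [pahowizijoexi].
/zlekallillu/: /ll/ is a geminate; the first /l/ deletes. /ll/ is a geminate; the first /l/ deletes. → [zlekalilu].
/kaddiwuhhoti/: /dd/ is a geminate; the first /d/ deletes. /hh/ is a geminate; the first /h/ deletes. → [kadiwuhoti].
/biemennumuurre/: /nn/ is a geminate; the first /n/ deletes. /rr/ is a geminate; the first /r/ deletes. → [biemenumuure].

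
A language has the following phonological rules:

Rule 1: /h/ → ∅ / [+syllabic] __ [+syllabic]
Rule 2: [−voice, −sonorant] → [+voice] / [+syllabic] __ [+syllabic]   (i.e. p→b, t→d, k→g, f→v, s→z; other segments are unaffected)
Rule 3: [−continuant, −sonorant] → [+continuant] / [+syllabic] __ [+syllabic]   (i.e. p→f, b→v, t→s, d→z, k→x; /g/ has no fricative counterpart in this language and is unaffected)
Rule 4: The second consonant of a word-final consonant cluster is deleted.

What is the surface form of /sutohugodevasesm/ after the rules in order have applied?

Rule 1 (intervocalic h-deletion): /h/ occurs between vowels /o/ and /u/, so it deletes. /sutohugodevasesm/ → sutougodevasesm.
Rule 2 (intervocalic voicing): /t/ is a voiceless obstruent between vowels /u/ and /o/, so it voices to [d]. /s/ is a voiceless obstruent between vowels /a/ and /e/, so it voices to [z]. /sutougodevasesm/ → sudougodevazesm.
Rule 3 (intervocalic spirantization): /d/ is a stop between vowels /u/ and /o/, so it spirantizes to the fricative [z]. /d/ is a stop between vowels /o/ and /e/, so it spirantizes to the fricative [z]. /sudougodevazesm/ → suzougozevazesm.
Rule 4 (final cluster simplification): /m/ is the second consonant of a word-final cluster /sm/, so it deletes. /suzougozevazesm/ → suzougozevazes.

suzougozevazes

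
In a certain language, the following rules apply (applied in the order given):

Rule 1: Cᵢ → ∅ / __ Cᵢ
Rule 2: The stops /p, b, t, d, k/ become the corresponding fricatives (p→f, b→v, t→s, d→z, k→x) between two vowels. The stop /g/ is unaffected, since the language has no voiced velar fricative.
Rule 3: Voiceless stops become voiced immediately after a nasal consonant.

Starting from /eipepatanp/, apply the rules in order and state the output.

Rule 1 (degemination): no segment meets the environment; /eipepatanp/ is unchanged.
Rule 2 (intervocalic spirantization): /p/ is a stop between vowels /i/ and /e/, so it spirantizes to the fricative [f]. /p/ is a stop between vowels /e/ and /a/, so it spirantizes to the fricative [f]. /t/ is a stop between vowels /a/ and /a/, so it spirantizes to the fricative [s]. /eipepatanp/ → eifefasanp.
Rule 3 (post-nasal voicing): /p/ is a voiceless stop immediately after the nasal /n/, so it voices to [b]. /eifefasanp/ → eifefasanb.

eifefasanb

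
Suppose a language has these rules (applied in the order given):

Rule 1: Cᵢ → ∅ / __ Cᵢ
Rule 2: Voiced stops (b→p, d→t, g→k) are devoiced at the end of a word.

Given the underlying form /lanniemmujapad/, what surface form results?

laniemujapat

Rule 1 (degemination): /nn/ is a geminate; the first /n/ deletes. /mm/ is a geminate; the first /m/ deletes. /lanniemmujapad/ → laniemujapad.
Rule 2 (final devoicing): /d/ is a voiced stop in word-final position, so it devoices to [t]. /laniemujapad/ → laniemujapat.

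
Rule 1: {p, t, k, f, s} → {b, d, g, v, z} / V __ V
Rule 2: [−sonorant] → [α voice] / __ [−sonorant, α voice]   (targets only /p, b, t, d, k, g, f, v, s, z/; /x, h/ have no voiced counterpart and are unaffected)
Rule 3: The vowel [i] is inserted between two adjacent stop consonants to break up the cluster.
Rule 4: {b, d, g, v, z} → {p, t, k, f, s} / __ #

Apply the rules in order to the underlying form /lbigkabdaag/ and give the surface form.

lbikikabidaak

Rule 1 (intervocalic voicing): no segment meets the environment; /lbigkabdaag/ is unchanged.
Rule 2 (regressive voicing assimilation): /g/ precedes the voiceless obstruent /k/, so it devoices to [k] by assimilation. /lbigkabdaag/ → lbikkabdaag.
Rule 3 (stop-cluster i-epenthesis): /k/ and /k/ form a stop–stop cluster, so [i] is inserted between them. /b/ and /d/ form a stop–stop cluster, so [i] is inserted between them. /lbikkabdaag/ → lbikikabidaag.
Rule 4 (final devoicing): /g/ is a voiced obstruent in word-final position, so it devoices to [k]. /lbikikabidaag/ → lbikikabidaak.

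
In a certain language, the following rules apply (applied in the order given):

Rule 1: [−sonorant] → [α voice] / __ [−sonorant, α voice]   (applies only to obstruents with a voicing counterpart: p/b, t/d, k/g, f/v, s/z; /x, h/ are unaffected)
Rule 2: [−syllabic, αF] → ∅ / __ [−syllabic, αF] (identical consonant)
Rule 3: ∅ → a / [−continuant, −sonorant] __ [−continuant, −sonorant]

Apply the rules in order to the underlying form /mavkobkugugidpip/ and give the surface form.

mafkopakugugitapip

Rule 1 (regressive voicing assimilation): /v/ precedes the voiceless obstruent /k/, so it devoices to [f] by assimilation. /b/ precedes the voiceless obstruent /k/, so it devoices to [p] by assimilation. /d/ precedes the voiceless obstruent /p/, so it devoices to [t] by assimilation. /mavkobkugugidpip/ → mafkopkugugitpip.
Rule 2 (degemination): no segment meets the environment; /mafkopkugugitpip/ is unchanged.
Rule 3 (stop-cluster a-epenthesis): /p/ and /k/ form a stop–stop cluster, so [a] is inserted between them. /t/ and /p/ form a stop–stop cluster, so [a] is inserted between them. /mafkopkugugitpip/ → mafkopakugugitapip.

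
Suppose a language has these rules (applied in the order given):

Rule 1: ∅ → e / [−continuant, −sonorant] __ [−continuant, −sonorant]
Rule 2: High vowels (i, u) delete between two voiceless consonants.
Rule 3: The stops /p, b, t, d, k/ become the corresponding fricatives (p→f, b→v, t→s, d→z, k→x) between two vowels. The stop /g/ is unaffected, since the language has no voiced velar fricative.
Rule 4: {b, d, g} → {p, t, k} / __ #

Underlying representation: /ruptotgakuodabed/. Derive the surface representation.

Rule 1 (stop-cluster e-epenthesis): /p/ and /t/ form a stop–stop cluster, so [e] is inserted between them. /t/ and /g/ form a stop–stop cluster, so [e] is inserted between them. /ruptotgakuodabed/ → rupetotegakuodabed.
Rule 2 (high vowel syncope): no segment meets the environment; /rupetotegakuodabed/ is unchanged.
Rule 3 (intervocalic spirantization): /p/ is a stop between vowels /u/ and /e/, so it spirantizes to the fricative [f]. /t/ is a stop between vowels /e/ and /o/, so it spirantizes to the fricative [s]. /t/ is a stop between vowels /o/ and /e/, so it spirantizes to the fricative [s]. /k/ is a stop between vowels /a/ and /u/, so it spirantizes to the fricative [x]. /d/ is a stop between vowels /o/ and /a/, so it spirantizes to the fricative [z]. /b/ is a stop between vowels /a/ and /e/, so it spirantizes to the fricative [v]. /rupetotegakuodabed/ → rufesosegaxuozaved.
Rule 4 (final devoicing): /d/ is a voiced stop in word-final position, so it devoices to [t]. /rufesosegaxuozaved/ → rufesosegaxuozavet.

rufesosegaxuozavet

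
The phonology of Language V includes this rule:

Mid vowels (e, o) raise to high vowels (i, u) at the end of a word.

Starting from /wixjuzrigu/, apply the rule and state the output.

No segment of /wixjuzrigu/ meets the structural description of the rule, so the form surfaces unchanged.

wixjuzrigu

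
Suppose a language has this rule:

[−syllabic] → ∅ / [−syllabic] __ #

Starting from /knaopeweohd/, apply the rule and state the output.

knaopeweoh

/d/ is the second consonant of a word-final cluster /hd/, so it deletes.
The other instances of /k/, /n/, /p/, /w/, /h/ do not occur in the required environment and remain unchanged.
Surface form: [knaopeweoh].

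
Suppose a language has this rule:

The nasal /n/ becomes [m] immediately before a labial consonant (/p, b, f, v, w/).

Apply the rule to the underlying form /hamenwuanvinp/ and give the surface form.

hamemwuamvimp

/n/ precedes the labial consonant /w/, so it assimilates in place to [m].
/n/ precedes the labial consonant /v/, so it assimilates in place to [m].
/n/ precedes the labial consonant /p/, so it assimilates in place to [m].
Surface form: [hamemwuamvimp].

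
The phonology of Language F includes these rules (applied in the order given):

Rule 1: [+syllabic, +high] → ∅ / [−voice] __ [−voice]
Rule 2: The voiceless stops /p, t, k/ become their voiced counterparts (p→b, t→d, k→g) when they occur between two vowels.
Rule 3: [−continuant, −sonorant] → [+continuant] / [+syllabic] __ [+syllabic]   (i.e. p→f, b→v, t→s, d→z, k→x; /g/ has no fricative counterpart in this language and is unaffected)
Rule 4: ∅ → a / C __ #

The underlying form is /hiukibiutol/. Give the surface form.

Rule 1 (high vowel syncope): no segment meets the environment; /hiukibiutol/ is unchanged.
Rule 2 (intervocalic voicing): /k/ is a voiceless stop between vowels /u/ and /i/, so it voices to [g]. /t/ is a voiceless stop between vowels /u/ and /o/, so it voices to [d]. /hiukibiutol/ → hiugibiudol.
Rule 3 (intervocalic spirantization): /b/ is a stop between vowels /i/ and /i/, so it spirantizes to the fricative [v]. /d/ is a stop between vowels /u/ and /o/, so it spirantizes to the fricative [z]. /hiugibiudol/ → hiugiviuzol.
Rule 4 (final a-epenthesis): the form ends in the consonant /l/, so [a] is inserted word-finally. /hiugiviuzol/ → hiugiviuzola.

hiugiviuzola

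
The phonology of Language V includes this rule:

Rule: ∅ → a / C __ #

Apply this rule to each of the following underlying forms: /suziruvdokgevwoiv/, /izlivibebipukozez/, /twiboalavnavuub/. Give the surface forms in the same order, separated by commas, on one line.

suziruvdokgevwoiva, izlivibebipukozeza, twiboalavnavuuba

/suziruvdokgevwoiv/: the form ends in the consonant /v/, so [a] is inserted word-finally. → [suziruvdokgevwoiva].
/izlivibebipukozez/: the form ends in the consonant /z/, so [a] is inserted word-finally. → [izlivibebipukozeza].
/twiboalavnavuub/: the form ends in the consonant /b/, so [a] is inserted word-finally. → [twiboalavnavuuba].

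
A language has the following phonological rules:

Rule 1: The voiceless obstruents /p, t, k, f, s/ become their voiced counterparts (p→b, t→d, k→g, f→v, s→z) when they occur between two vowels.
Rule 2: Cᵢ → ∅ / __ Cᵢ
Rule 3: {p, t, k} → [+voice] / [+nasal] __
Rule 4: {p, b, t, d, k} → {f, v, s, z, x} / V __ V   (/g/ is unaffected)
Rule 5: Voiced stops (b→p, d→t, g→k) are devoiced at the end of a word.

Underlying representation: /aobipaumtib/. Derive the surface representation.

aovivaumdip

Rule 1 (intervocalic voicing): /p/ is a voiceless obstruent between vowels /i/ and /a/, so it voices to [b]. /aobipaumtib/ → aobibaumtib.
Rule 2 (degemination): no segment meets the environment; /aobibaumtib/ is unchanged.
Rule 3 (post-nasal voicing): /t/ is a voiceless stop immediately after the nasal /m/, so it voices to [d]. /aobibaumtib/ → aobibaumdib.
Rule 4 (intervocalic spirantization): /b/ is a stop between vowels /o/ and /i/, so it spirantizes to the fricative [v]. /b/ is a stop between vowels /i/ and /a/, so it spirantizes to the fricative [v]. /aobibaumdib/ → aovivaumdib.
Rule 5 (final devoicing): /b/ is a voiced stop in word-final position, so it devoices to [p]. /aovivaumdib/ → aovivaumdip.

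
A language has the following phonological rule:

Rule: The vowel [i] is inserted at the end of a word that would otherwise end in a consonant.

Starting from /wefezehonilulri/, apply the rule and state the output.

wefezehonilulri

No segment of /wefezehonilulri/ meets the structural description of the rule, so the form surfaces unchanged.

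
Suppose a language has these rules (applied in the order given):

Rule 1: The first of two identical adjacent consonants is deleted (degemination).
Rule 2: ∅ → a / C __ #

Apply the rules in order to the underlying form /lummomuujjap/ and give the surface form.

lumomuujapa

Rule 1 (degemination): /mm/ is a geminate; the first /m/ deletes. /jj/ is a geminate; the first /j/ deletes. /lummomuujjap/ → lumomuujap.
Rule 2 (final a-epenthesis): the form ends in the consonant /p/, so [a] is inserted word-finally. /lumomuujap/ → lumomuujapa.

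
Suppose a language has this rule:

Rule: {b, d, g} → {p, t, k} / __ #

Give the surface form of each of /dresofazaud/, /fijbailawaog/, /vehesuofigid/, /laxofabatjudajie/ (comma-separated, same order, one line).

/dresofazaud/: /d/ is a voiced stop in word-final position, so it devoices to [t]. → [dresofazaut].
/fijbailawaog/: /g/ is a voiced stop in word-final position, so it devoices to [k]. → [fijbailawaok].
/vehesuofigid/: /d/ is a voiced stop in word-final position, so it devoices to [t]. → [vehesuofigit].
/laxofabatjudajie/: the rule's environment is not met; surfaces unchanged as [laxofabatjudajie].

dresofazaut, fijbailawaok, vehesuofigit, laxofabatjudajie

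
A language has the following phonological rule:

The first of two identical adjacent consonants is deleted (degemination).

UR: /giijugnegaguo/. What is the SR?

giijugnegaguo

No segment of /giijugnegaguo/ meets the structural description of the rule, so the form surfaces unchanged.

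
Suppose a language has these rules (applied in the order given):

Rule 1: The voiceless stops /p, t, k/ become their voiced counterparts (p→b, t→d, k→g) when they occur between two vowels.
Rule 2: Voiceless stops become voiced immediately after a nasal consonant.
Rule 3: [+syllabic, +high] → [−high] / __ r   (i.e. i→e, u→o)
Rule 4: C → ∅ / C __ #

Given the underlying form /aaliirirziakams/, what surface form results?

aaliererziagam

Rule 1 (intervocalic voicing): /k/ is a voiceless stop between vowels /a/ and /a/, so it voices to [g]. /aaliirirziakams/ → aaliirirziagams.
Rule 2 (post-nasal voicing): no segment meets the environment; /aaliirirziagams/ is unchanged.
Rule 3 (pre-rhotic lowering): /i/ is a high vowel immediately before /r/, so it lowers to [e]. /i/ is a high vowel immediately before /r/, so it lowers to [e]. /aaliirirziagams/ → aaliererziagams.
Rule 4 (final cluster simplification): /s/ is the second consonant of a word-final cluster /ms/, so it deletes. /aaliererziagams/ → aaliererziagam.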